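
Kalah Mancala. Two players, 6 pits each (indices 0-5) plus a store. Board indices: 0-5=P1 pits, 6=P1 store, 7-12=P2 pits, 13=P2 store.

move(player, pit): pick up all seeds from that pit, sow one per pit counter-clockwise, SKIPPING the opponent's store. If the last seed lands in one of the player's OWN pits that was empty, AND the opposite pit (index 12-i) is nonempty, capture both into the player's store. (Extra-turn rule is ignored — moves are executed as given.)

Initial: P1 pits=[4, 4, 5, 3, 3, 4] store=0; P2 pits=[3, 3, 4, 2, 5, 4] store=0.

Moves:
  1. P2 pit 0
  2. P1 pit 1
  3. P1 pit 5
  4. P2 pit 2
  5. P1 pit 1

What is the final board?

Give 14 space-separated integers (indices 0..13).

Answer: 5 0 7 4 4 0 1 1 5 0 5 6 5 1

Derivation:
Move 1: P2 pit0 -> P1=[4,4,5,3,3,4](0) P2=[0,4,5,3,5,4](0)
Move 2: P1 pit1 -> P1=[4,0,6,4,4,5](0) P2=[0,4,5,3,5,4](0)
Move 3: P1 pit5 -> P1=[4,0,6,4,4,0](1) P2=[1,5,6,4,5,4](0)
Move 4: P2 pit2 -> P1=[5,1,6,4,4,0](1) P2=[1,5,0,5,6,5](1)
Move 5: P1 pit1 -> P1=[5,0,7,4,4,0](1) P2=[1,5,0,5,6,5](1)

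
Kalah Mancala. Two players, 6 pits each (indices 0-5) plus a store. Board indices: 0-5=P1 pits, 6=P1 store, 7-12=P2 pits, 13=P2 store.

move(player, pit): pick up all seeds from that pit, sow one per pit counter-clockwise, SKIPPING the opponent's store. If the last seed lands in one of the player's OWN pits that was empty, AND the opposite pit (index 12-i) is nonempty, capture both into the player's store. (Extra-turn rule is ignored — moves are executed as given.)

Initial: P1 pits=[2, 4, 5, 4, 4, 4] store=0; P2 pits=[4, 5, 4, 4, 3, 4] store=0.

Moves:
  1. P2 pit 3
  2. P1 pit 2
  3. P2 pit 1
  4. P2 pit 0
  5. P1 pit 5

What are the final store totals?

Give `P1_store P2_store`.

Answer: 2 2

Derivation:
Move 1: P2 pit3 -> P1=[3,4,5,4,4,4](0) P2=[4,5,4,0,4,5](1)
Move 2: P1 pit2 -> P1=[3,4,0,5,5,5](1) P2=[5,5,4,0,4,5](1)
Move 3: P2 pit1 -> P1=[3,4,0,5,5,5](1) P2=[5,0,5,1,5,6](2)
Move 4: P2 pit0 -> P1=[3,4,0,5,5,5](1) P2=[0,1,6,2,6,7](2)
Move 5: P1 pit5 -> P1=[3,4,0,5,5,0](2) P2=[1,2,7,3,6,7](2)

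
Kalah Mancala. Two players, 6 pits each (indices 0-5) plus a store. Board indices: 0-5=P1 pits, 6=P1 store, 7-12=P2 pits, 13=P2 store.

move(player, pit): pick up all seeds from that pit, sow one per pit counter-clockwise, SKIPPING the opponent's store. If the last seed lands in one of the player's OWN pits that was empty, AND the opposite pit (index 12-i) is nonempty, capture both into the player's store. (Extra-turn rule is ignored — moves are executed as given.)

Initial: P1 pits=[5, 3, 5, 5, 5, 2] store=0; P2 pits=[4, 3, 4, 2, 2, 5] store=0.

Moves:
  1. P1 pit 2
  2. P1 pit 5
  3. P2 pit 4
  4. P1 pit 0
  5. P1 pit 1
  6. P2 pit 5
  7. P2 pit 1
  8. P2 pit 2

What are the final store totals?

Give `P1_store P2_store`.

Move 1: P1 pit2 -> P1=[5,3,0,6,6,3](1) P2=[5,3,4,2,2,5](0)
Move 2: P1 pit5 -> P1=[5,3,0,6,6,0](2) P2=[6,4,4,2,2,5](0)
Move 3: P2 pit4 -> P1=[5,3,0,6,6,0](2) P2=[6,4,4,2,0,6](1)
Move 4: P1 pit0 -> P1=[0,4,1,7,7,0](9) P2=[0,4,4,2,0,6](1)
Move 5: P1 pit1 -> P1=[0,0,2,8,8,1](9) P2=[0,4,4,2,0,6](1)
Move 6: P2 pit5 -> P1=[1,1,3,9,9,1](9) P2=[0,4,4,2,0,0](2)
Move 7: P2 pit1 -> P1=[0,1,3,9,9,1](9) P2=[0,0,5,3,1,0](4)
Move 8: P2 pit2 -> P1=[1,1,3,9,9,1](9) P2=[0,0,0,4,2,1](5)

Answer: 9 5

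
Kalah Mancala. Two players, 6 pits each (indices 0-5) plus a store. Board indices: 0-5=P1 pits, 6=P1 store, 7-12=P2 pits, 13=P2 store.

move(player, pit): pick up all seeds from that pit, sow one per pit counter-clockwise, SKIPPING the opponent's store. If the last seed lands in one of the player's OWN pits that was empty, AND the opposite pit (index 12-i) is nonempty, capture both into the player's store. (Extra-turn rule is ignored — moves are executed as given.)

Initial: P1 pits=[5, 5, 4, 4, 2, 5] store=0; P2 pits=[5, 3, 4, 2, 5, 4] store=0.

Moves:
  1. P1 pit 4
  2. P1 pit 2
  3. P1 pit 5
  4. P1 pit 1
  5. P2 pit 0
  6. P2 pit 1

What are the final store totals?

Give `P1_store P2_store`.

Answer: 4 2

Derivation:
Move 1: P1 pit4 -> P1=[5,5,4,4,0,6](1) P2=[5,3,4,2,5,4](0)
Move 2: P1 pit2 -> P1=[5,5,0,5,1,7](2) P2=[5,3,4,2,5,4](0)
Move 3: P1 pit5 -> P1=[5,5,0,5,1,0](3) P2=[6,4,5,3,6,5](0)
Move 4: P1 pit1 -> P1=[5,0,1,6,2,1](4) P2=[6,4,5,3,6,5](0)
Move 5: P2 pit0 -> P1=[5,0,1,6,2,1](4) P2=[0,5,6,4,7,6](1)
Move 6: P2 pit1 -> P1=[5,0,1,6,2,1](4) P2=[0,0,7,5,8,7](2)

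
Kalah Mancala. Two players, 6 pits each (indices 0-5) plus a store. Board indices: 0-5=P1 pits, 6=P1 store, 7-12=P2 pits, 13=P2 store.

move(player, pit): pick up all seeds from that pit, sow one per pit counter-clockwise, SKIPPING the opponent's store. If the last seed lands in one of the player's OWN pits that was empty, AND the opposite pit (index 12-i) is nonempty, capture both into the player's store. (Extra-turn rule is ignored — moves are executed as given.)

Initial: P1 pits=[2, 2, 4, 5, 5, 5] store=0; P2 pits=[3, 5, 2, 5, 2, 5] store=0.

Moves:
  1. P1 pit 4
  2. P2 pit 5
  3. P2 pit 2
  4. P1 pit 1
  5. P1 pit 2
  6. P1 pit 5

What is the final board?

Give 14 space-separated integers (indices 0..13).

Move 1: P1 pit4 -> P1=[2,2,4,5,0,6](1) P2=[4,6,3,5,2,5](0)
Move 2: P2 pit5 -> P1=[3,3,5,6,0,6](1) P2=[4,6,3,5,2,0](1)
Move 3: P2 pit2 -> P1=[0,3,5,6,0,6](1) P2=[4,6,0,6,3,0](5)
Move 4: P1 pit1 -> P1=[0,0,6,7,0,6](8) P2=[4,0,0,6,3,0](5)
Move 5: P1 pit2 -> P1=[0,0,0,8,1,7](9) P2=[5,1,0,6,3,0](5)
Move 6: P1 pit5 -> P1=[0,0,0,8,1,0](10) P2=[6,2,1,7,4,1](5)

Answer: 0 0 0 8 1 0 10 6 2 1 7 4 1 5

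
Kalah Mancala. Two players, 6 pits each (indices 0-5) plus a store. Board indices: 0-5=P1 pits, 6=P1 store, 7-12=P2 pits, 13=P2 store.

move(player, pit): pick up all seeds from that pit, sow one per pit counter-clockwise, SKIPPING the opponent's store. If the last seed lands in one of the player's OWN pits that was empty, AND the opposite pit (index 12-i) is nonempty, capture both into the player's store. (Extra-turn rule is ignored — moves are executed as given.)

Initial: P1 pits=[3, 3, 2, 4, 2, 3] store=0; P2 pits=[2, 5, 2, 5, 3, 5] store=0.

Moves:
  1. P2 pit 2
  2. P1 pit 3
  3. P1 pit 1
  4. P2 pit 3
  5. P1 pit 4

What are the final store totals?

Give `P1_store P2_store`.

Answer: 2 1

Derivation:
Move 1: P2 pit2 -> P1=[3,3,2,4,2,3](0) P2=[2,5,0,6,4,5](0)
Move 2: P1 pit3 -> P1=[3,3,2,0,3,4](1) P2=[3,5,0,6,4,5](0)
Move 3: P1 pit1 -> P1=[3,0,3,1,4,4](1) P2=[3,5,0,6,4,5](0)
Move 4: P2 pit3 -> P1=[4,1,4,1,4,4](1) P2=[3,5,0,0,5,6](1)
Move 5: P1 pit4 -> P1=[4,1,4,1,0,5](2) P2=[4,6,0,0,5,6](1)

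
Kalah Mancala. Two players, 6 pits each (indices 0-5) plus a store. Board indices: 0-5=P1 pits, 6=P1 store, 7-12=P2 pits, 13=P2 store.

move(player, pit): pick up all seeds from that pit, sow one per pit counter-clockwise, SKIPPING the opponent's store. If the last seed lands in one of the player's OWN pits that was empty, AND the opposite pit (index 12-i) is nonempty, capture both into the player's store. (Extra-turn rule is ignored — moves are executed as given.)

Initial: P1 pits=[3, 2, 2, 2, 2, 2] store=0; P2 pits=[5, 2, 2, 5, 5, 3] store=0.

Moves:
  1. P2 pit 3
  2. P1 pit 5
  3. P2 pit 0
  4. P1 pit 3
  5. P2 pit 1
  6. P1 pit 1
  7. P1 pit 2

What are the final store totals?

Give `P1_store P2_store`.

Answer: 1 2

Derivation:
Move 1: P2 pit3 -> P1=[4,3,2,2,2,2](0) P2=[5,2,2,0,6,4](1)
Move 2: P1 pit5 -> P1=[4,3,2,2,2,0](1) P2=[6,2,2,0,6,4](1)
Move 3: P2 pit0 -> P1=[4,3,2,2,2,0](1) P2=[0,3,3,1,7,5](2)
Move 4: P1 pit3 -> P1=[4,3,2,0,3,1](1) P2=[0,3,3,1,7,5](2)
Move 5: P2 pit1 -> P1=[4,3,2,0,3,1](1) P2=[0,0,4,2,8,5](2)
Move 6: P1 pit1 -> P1=[4,0,3,1,4,1](1) P2=[0,0,4,2,8,5](2)
Move 7: P1 pit2 -> P1=[4,0,0,2,5,2](1) P2=[0,0,4,2,8,5](2)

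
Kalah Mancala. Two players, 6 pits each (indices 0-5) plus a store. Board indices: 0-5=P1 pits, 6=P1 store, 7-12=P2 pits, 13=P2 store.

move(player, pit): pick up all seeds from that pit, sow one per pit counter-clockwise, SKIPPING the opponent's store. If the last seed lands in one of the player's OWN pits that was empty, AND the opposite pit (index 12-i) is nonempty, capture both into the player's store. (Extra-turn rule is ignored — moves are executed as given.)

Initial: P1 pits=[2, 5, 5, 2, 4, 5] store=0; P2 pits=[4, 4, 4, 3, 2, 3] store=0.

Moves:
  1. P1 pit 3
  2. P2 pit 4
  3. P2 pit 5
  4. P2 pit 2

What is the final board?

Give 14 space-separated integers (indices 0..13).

Move 1: P1 pit3 -> P1=[2,5,5,0,5,6](0) P2=[4,4,4,3,2,3](0)
Move 2: P2 pit4 -> P1=[2,5,5,0,5,6](0) P2=[4,4,4,3,0,4](1)
Move 3: P2 pit5 -> P1=[3,6,6,0,5,6](0) P2=[4,4,4,3,0,0](2)
Move 4: P2 pit2 -> P1=[3,6,6,0,5,6](0) P2=[4,4,0,4,1,1](3)

Answer: 3 6 6 0 5 6 0 4 4 0 4 1 1 3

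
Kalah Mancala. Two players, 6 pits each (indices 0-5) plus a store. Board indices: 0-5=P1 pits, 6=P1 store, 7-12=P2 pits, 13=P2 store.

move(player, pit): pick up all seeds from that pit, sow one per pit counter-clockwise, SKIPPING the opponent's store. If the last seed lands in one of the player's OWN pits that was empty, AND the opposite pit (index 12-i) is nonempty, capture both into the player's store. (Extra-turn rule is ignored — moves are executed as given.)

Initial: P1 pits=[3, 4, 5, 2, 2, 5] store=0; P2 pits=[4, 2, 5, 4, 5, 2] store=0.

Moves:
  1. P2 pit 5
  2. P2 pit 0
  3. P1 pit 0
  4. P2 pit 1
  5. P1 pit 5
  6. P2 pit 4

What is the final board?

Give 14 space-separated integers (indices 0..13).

Answer: 1 6 7 4 4 0 1 1 1 8 7 0 1 2

Derivation:
Move 1: P2 pit5 -> P1=[4,4,5,2,2,5](0) P2=[4,2,5,4,5,0](1)
Move 2: P2 pit0 -> P1=[4,4,5,2,2,5](0) P2=[0,3,6,5,6,0](1)
Move 3: P1 pit0 -> P1=[0,5,6,3,3,5](0) P2=[0,3,6,5,6,0](1)
Move 4: P2 pit1 -> P1=[0,5,6,3,3,5](0) P2=[0,0,7,6,7,0](1)
Move 5: P1 pit5 -> P1=[0,5,6,3,3,0](1) P2=[1,1,8,7,7,0](1)
Move 6: P2 pit4 -> P1=[1,6,7,4,4,0](1) P2=[1,1,8,7,0,1](2)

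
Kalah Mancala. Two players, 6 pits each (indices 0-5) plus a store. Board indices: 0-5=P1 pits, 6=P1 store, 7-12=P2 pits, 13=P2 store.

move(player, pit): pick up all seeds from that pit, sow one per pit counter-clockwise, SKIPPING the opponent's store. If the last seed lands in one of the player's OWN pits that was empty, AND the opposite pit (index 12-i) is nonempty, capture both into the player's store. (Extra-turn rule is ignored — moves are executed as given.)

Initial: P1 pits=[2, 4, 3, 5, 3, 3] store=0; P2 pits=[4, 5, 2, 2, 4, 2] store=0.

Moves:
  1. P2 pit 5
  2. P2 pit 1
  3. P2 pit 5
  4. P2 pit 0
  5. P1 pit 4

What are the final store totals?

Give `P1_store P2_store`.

Answer: 1 3

Derivation:
Move 1: P2 pit5 -> P1=[3,4,3,5,3,3](0) P2=[4,5,2,2,4,0](1)
Move 2: P2 pit1 -> P1=[3,4,3,5,3,3](0) P2=[4,0,3,3,5,1](2)
Move 3: P2 pit5 -> P1=[3,4,3,5,3,3](0) P2=[4,0,3,3,5,0](3)
Move 4: P2 pit0 -> P1=[3,4,3,5,3,3](0) P2=[0,1,4,4,6,0](3)
Move 5: P1 pit4 -> P1=[3,4,3,5,0,4](1) P2=[1,1,4,4,6,0](3)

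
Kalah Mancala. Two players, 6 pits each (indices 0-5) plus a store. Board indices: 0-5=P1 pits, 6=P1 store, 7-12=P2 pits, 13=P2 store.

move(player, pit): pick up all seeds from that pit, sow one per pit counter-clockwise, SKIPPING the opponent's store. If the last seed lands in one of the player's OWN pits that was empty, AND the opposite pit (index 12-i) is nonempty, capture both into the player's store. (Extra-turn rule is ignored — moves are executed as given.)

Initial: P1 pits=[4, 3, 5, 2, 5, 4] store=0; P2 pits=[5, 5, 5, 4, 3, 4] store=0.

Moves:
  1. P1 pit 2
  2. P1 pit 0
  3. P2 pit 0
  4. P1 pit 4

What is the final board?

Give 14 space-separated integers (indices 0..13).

Move 1: P1 pit2 -> P1=[4,3,0,3,6,5](1) P2=[6,5,5,4,3,4](0)
Move 2: P1 pit0 -> P1=[0,4,1,4,7,5](1) P2=[6,5,5,4,3,4](0)
Move 3: P2 pit0 -> P1=[0,4,1,4,7,5](1) P2=[0,6,6,5,4,5](1)
Move 4: P1 pit4 -> P1=[0,4,1,4,0,6](2) P2=[1,7,7,6,5,5](1)

Answer: 0 4 1 4 0 6 2 1 7 7 6 5 5 1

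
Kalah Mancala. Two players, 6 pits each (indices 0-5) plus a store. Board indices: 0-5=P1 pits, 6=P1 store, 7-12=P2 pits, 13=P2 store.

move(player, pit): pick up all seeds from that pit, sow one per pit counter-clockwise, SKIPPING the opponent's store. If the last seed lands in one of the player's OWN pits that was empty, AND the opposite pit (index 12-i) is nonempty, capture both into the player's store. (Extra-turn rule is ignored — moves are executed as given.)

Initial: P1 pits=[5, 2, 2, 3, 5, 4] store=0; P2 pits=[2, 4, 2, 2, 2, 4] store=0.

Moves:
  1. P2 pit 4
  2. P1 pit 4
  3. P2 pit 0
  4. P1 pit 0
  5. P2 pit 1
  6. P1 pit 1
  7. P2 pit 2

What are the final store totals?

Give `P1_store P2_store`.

Move 1: P2 pit4 -> P1=[5,2,2,3,5,4](0) P2=[2,4,2,2,0,5](1)
Move 2: P1 pit4 -> P1=[5,2,2,3,0,5](1) P2=[3,5,3,2,0,5](1)
Move 3: P2 pit0 -> P1=[5,2,2,3,0,5](1) P2=[0,6,4,3,0,5](1)
Move 4: P1 pit0 -> P1=[0,3,3,4,1,6](1) P2=[0,6,4,3,0,5](1)
Move 5: P2 pit1 -> P1=[1,3,3,4,1,6](1) P2=[0,0,5,4,1,6](2)
Move 6: P1 pit1 -> P1=[1,0,4,5,2,6](1) P2=[0,0,5,4,1,6](2)
Move 7: P2 pit2 -> P1=[2,0,4,5,2,6](1) P2=[0,0,0,5,2,7](3)

Answer: 1 3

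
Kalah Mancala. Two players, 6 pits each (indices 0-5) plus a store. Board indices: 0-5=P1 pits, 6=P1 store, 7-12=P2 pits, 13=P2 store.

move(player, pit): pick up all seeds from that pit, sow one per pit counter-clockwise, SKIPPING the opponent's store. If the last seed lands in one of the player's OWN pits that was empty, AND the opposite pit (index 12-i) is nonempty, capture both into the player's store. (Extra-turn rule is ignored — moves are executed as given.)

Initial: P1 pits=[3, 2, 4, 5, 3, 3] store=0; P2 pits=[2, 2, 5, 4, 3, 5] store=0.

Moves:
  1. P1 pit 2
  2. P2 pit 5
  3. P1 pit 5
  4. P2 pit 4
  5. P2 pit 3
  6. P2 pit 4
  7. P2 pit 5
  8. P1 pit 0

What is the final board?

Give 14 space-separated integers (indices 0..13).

Answer: 0 5 2 8 5 1 3 4 3 6 0 0 0 4

Derivation:
Move 1: P1 pit2 -> P1=[3,2,0,6,4,4](1) P2=[2,2,5,4,3,5](0)
Move 2: P2 pit5 -> P1=[4,3,1,7,4,4](1) P2=[2,2,5,4,3,0](1)
Move 3: P1 pit5 -> P1=[4,3,1,7,4,0](2) P2=[3,3,6,4,3,0](1)
Move 4: P2 pit4 -> P1=[5,3,1,7,4,0](2) P2=[3,3,6,4,0,1](2)
Move 5: P2 pit3 -> P1=[6,3,1,7,4,0](2) P2=[3,3,6,0,1,2](3)
Move 6: P2 pit4 -> P1=[6,3,1,7,4,0](2) P2=[3,3,6,0,0,3](3)
Move 7: P2 pit5 -> P1=[7,4,1,7,4,0](2) P2=[3,3,6,0,0,0](4)
Move 8: P1 pit0 -> P1=[0,5,2,8,5,1](3) P2=[4,3,6,0,0,0](4)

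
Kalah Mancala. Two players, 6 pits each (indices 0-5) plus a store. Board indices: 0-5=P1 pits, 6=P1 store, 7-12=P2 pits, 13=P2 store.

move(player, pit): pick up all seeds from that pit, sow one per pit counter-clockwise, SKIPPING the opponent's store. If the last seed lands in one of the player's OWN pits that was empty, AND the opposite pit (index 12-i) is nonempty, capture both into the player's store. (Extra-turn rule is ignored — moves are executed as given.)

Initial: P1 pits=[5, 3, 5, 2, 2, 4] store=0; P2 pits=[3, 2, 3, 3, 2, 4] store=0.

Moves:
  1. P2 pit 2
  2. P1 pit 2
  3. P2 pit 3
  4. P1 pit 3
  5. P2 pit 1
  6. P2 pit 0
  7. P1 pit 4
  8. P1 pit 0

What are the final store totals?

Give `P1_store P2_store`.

Move 1: P2 pit2 -> P1=[5,3,5,2,2,4](0) P2=[3,2,0,4,3,5](0)
Move 2: P1 pit2 -> P1=[5,3,0,3,3,5](1) P2=[4,2,0,4,3,5](0)
Move 3: P2 pit3 -> P1=[6,3,0,3,3,5](1) P2=[4,2,0,0,4,6](1)
Move 4: P1 pit3 -> P1=[6,3,0,0,4,6](2) P2=[4,2,0,0,4,6](1)
Move 5: P2 pit1 -> P1=[6,3,0,0,4,6](2) P2=[4,0,1,1,4,6](1)
Move 6: P2 pit0 -> P1=[6,3,0,0,4,6](2) P2=[0,1,2,2,5,6](1)
Move 7: P1 pit4 -> P1=[6,3,0,0,0,7](3) P2=[1,2,2,2,5,6](1)
Move 8: P1 pit0 -> P1=[0,4,1,1,1,8](4) P2=[1,2,2,2,5,6](1)

Answer: 4 1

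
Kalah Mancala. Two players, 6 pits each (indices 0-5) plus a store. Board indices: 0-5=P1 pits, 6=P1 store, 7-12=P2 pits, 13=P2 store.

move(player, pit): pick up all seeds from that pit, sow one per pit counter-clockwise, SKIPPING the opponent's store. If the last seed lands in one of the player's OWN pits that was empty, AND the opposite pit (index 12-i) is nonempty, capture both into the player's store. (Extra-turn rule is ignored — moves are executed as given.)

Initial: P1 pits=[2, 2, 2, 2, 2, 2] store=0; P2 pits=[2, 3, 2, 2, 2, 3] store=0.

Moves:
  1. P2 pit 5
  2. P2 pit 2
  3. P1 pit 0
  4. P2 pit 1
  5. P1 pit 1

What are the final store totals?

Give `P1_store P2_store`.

Move 1: P2 pit5 -> P1=[3,3,2,2,2,2](0) P2=[2,3,2,2,2,0](1)
Move 2: P2 pit2 -> P1=[3,3,2,2,2,2](0) P2=[2,3,0,3,3,0](1)
Move 3: P1 pit0 -> P1=[0,4,3,3,2,2](0) P2=[2,3,0,3,3,0](1)
Move 4: P2 pit1 -> P1=[0,4,3,3,2,2](0) P2=[2,0,1,4,4,0](1)
Move 5: P1 pit1 -> P1=[0,0,4,4,3,3](0) P2=[2,0,1,4,4,0](1)

Answer: 0 1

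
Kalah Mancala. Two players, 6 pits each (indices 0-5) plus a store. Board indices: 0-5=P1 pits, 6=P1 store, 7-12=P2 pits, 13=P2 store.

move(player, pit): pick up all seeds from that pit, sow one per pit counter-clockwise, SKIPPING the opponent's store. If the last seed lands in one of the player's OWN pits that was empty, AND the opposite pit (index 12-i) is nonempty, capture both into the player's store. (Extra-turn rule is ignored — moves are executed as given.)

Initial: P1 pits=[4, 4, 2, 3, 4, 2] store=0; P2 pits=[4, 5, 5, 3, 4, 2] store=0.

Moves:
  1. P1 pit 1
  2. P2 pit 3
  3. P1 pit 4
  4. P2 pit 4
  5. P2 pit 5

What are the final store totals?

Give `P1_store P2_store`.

Answer: 1 3

Derivation:
Move 1: P1 pit1 -> P1=[4,0,3,4,5,3](0) P2=[4,5,5,3,4,2](0)
Move 2: P2 pit3 -> P1=[4,0,3,4,5,3](0) P2=[4,5,5,0,5,3](1)
Move 3: P1 pit4 -> P1=[4,0,3,4,0,4](1) P2=[5,6,6,0,5,3](1)
Move 4: P2 pit4 -> P1=[5,1,4,4,0,4](1) P2=[5,6,6,0,0,4](2)
Move 5: P2 pit5 -> P1=[6,2,5,4,0,4](1) P2=[5,6,6,0,0,0](3)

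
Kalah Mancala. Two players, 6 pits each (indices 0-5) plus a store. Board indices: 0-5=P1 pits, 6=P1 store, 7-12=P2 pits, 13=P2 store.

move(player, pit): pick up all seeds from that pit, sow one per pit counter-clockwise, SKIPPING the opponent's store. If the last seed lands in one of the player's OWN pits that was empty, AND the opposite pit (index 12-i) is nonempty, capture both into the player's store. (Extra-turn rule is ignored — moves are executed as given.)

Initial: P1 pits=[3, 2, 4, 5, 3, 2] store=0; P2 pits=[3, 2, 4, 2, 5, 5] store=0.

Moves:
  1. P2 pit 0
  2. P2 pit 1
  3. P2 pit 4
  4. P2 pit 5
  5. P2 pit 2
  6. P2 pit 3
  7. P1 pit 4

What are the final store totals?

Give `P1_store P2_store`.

Answer: 1 4

Derivation:
Move 1: P2 pit0 -> P1=[3,2,4,5,3,2](0) P2=[0,3,5,3,5,5](0)
Move 2: P2 pit1 -> P1=[3,2,4,5,3,2](0) P2=[0,0,6,4,6,5](0)
Move 3: P2 pit4 -> P1=[4,3,5,6,3,2](0) P2=[0,0,6,4,0,6](1)
Move 4: P2 pit5 -> P1=[5,4,6,7,4,2](0) P2=[0,0,6,4,0,0](2)
Move 5: P2 pit2 -> P1=[6,5,6,7,4,2](0) P2=[0,0,0,5,1,1](3)
Move 6: P2 pit3 -> P1=[7,6,6,7,4,2](0) P2=[0,0,0,0,2,2](4)
Move 7: P1 pit4 -> P1=[7,6,6,7,0,3](1) P2=[1,1,0,0,2,2](4)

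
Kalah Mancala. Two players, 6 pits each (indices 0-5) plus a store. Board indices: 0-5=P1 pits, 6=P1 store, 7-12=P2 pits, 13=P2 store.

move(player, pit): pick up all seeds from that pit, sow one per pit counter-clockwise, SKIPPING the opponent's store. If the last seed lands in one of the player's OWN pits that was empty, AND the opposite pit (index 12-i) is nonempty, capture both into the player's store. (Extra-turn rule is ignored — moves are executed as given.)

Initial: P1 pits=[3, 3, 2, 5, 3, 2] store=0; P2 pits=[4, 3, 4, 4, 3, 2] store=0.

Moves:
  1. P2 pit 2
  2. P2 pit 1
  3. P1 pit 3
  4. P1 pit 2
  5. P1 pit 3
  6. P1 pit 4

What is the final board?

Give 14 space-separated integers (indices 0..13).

Move 1: P2 pit2 -> P1=[3,3,2,5,3,2](0) P2=[4,3,0,5,4,3](1)
Move 2: P2 pit1 -> P1=[3,3,2,5,3,2](0) P2=[4,0,1,6,5,3](1)
Move 3: P1 pit3 -> P1=[3,3,2,0,4,3](1) P2=[5,1,1,6,5,3](1)
Move 4: P1 pit2 -> P1=[3,3,0,1,5,3](1) P2=[5,1,1,6,5,3](1)
Move 5: P1 pit3 -> P1=[3,3,0,0,6,3](1) P2=[5,1,1,6,5,3](1)
Move 6: P1 pit4 -> P1=[3,3,0,0,0,4](2) P2=[6,2,2,7,5,3](1)

Answer: 3 3 0 0 0 4 2 6 2 2 7 5 3 1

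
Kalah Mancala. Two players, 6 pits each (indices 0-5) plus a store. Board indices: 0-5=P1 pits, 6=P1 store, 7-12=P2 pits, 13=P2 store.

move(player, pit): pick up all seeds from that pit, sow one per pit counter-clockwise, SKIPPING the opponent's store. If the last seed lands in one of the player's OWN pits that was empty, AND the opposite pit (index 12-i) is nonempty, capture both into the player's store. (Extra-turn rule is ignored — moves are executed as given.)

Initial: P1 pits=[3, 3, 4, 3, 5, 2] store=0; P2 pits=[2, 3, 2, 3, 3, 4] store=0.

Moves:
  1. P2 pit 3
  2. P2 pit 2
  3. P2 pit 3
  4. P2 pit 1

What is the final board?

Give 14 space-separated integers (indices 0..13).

Move 1: P2 pit3 -> P1=[3,3,4,3,5,2](0) P2=[2,3,2,0,4,5](1)
Move 2: P2 pit2 -> P1=[3,3,4,3,5,2](0) P2=[2,3,0,1,5,5](1)
Move 3: P2 pit3 -> P1=[3,3,4,3,5,2](0) P2=[2,3,0,0,6,5](1)
Move 4: P2 pit1 -> P1=[3,3,4,3,5,2](0) P2=[2,0,1,1,7,5](1)

Answer: 3 3 4 3 5 2 0 2 0 1 1 7 5 1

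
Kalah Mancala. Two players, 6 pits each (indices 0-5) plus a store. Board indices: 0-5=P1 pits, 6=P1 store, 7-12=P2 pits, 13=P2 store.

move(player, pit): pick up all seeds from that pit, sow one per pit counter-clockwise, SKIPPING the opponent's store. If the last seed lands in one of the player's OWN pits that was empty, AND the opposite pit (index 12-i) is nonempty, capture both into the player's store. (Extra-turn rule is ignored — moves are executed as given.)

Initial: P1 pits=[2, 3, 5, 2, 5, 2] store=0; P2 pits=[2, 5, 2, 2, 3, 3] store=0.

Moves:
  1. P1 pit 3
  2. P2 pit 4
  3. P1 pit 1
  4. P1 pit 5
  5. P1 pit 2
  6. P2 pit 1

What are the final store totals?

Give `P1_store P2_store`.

Answer: 2 2

Derivation:
Move 1: P1 pit3 -> P1=[2,3,5,0,6,3](0) P2=[2,5,2,2,3,3](0)
Move 2: P2 pit4 -> P1=[3,3,5,0,6,3](0) P2=[2,5,2,2,0,4](1)
Move 3: P1 pit1 -> P1=[3,0,6,1,7,3](0) P2=[2,5,2,2,0,4](1)
Move 4: P1 pit5 -> P1=[3,0,6,1,7,0](1) P2=[3,6,2,2,0,4](1)
Move 5: P1 pit2 -> P1=[3,0,0,2,8,1](2) P2=[4,7,2,2,0,4](1)
Move 6: P2 pit1 -> P1=[4,1,0,2,8,1](2) P2=[4,0,3,3,1,5](2)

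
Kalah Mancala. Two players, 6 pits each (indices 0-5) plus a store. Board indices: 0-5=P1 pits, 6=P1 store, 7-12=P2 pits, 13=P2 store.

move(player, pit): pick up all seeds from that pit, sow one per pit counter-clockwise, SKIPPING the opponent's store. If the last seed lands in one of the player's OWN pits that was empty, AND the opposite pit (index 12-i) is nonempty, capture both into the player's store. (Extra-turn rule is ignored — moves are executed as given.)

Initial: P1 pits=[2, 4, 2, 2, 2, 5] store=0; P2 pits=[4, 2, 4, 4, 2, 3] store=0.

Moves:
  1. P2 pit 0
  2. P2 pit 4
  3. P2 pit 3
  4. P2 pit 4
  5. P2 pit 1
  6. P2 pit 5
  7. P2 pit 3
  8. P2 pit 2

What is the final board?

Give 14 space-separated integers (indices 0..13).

Move 1: P2 pit0 -> P1=[2,4,2,2,2,5](0) P2=[0,3,5,5,3,3](0)
Move 2: P2 pit4 -> P1=[3,4,2,2,2,5](0) P2=[0,3,5,5,0,4](1)
Move 3: P2 pit3 -> P1=[4,5,2,2,2,5](0) P2=[0,3,5,0,1,5](2)
Move 4: P2 pit4 -> P1=[4,5,2,2,2,5](0) P2=[0,3,5,0,0,6](2)
Move 5: P2 pit1 -> P1=[4,0,2,2,2,5](0) P2=[0,0,6,1,0,6](8)
Move 6: P2 pit5 -> P1=[5,1,3,3,3,5](0) P2=[0,0,6,1,0,0](9)
Move 7: P2 pit3 -> P1=[5,0,3,3,3,5](0) P2=[0,0,6,0,0,0](11)
Move 8: P2 pit2 -> P1=[6,1,3,3,3,5](0) P2=[0,0,0,1,1,1](12)

Answer: 6 1 3 3 3 5 0 0 0 0 1 1 1 12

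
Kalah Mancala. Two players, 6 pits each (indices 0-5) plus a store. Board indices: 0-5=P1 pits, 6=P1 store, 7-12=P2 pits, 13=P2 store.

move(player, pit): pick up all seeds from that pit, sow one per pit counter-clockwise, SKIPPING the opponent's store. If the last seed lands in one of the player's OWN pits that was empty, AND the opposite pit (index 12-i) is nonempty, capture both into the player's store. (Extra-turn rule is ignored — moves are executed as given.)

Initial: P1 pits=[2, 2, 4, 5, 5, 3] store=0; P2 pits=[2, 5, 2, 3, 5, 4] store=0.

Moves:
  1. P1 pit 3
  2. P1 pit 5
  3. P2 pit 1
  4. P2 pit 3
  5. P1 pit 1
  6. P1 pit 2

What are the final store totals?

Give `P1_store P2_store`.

Answer: 3 2

Derivation:
Move 1: P1 pit3 -> P1=[2,2,4,0,6,4](1) P2=[3,6,2,3,5,4](0)
Move 2: P1 pit5 -> P1=[2,2,4,0,6,0](2) P2=[4,7,3,3,5,4](0)
Move 3: P2 pit1 -> P1=[3,3,4,0,6,0](2) P2=[4,0,4,4,6,5](1)
Move 4: P2 pit3 -> P1=[4,3,4,0,6,0](2) P2=[4,0,4,0,7,6](2)
Move 5: P1 pit1 -> P1=[4,0,5,1,7,0](2) P2=[4,0,4,0,7,6](2)
Move 6: P1 pit2 -> P1=[4,0,0,2,8,1](3) P2=[5,0,4,0,7,6](2)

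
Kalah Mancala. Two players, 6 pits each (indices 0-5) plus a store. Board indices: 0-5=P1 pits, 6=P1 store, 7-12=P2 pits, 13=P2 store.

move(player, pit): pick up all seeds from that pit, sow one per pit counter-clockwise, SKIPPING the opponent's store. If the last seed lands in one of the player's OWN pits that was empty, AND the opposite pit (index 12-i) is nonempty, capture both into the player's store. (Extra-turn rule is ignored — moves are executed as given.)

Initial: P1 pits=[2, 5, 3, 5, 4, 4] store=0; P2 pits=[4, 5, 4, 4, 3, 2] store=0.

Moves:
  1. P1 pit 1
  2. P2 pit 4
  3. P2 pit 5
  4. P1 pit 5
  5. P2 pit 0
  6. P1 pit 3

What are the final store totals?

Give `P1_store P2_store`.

Answer: 3 7

Derivation:
Move 1: P1 pit1 -> P1=[2,0,4,6,5,5](1) P2=[4,5,4,4,3,2](0)
Move 2: P2 pit4 -> P1=[3,0,4,6,5,5](1) P2=[4,5,4,4,0,3](1)
Move 3: P2 pit5 -> P1=[4,1,4,6,5,5](1) P2=[4,5,4,4,0,0](2)
Move 4: P1 pit5 -> P1=[4,1,4,6,5,0](2) P2=[5,6,5,5,0,0](2)
Move 5: P2 pit0 -> P1=[0,1,4,6,5,0](2) P2=[0,7,6,6,1,0](7)
Move 6: P1 pit3 -> P1=[0,1,4,0,6,1](3) P2=[1,8,7,6,1,0](7)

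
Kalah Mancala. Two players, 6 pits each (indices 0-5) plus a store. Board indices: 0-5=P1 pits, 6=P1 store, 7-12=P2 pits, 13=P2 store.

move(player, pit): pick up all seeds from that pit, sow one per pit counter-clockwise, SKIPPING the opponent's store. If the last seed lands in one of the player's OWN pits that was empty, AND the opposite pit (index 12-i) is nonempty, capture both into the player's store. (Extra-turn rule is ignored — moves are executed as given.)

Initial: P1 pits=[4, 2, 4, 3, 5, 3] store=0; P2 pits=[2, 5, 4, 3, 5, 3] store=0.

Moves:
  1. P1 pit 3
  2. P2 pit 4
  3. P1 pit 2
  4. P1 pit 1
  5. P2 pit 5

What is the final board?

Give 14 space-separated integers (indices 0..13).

Answer: 6 1 2 2 8 5 2 3 5 4 3 0 0 2

Derivation:
Move 1: P1 pit3 -> P1=[4,2,4,0,6,4](1) P2=[2,5,4,3,5,3](0)
Move 2: P2 pit4 -> P1=[5,3,5,0,6,4](1) P2=[2,5,4,3,0,4](1)
Move 3: P1 pit2 -> P1=[5,3,0,1,7,5](2) P2=[3,5,4,3,0,4](1)
Move 4: P1 pit1 -> P1=[5,0,1,2,8,5](2) P2=[3,5,4,3,0,4](1)
Move 5: P2 pit5 -> P1=[6,1,2,2,8,5](2) P2=[3,5,4,3,0,0](2)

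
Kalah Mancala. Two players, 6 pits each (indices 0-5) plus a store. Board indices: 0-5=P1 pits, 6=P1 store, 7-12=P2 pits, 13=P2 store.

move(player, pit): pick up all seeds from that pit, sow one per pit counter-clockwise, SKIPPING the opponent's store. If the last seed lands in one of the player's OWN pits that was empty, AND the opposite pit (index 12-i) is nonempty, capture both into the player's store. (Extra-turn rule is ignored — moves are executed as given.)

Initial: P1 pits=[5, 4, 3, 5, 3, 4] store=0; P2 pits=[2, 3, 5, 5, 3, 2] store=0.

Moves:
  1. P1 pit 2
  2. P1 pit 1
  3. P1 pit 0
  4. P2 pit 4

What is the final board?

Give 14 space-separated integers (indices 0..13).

Answer: 1 1 2 8 6 7 0 2 3 5 5 0 3 1

Derivation:
Move 1: P1 pit2 -> P1=[5,4,0,6,4,5](0) P2=[2,3,5,5,3,2](0)
Move 2: P1 pit1 -> P1=[5,0,1,7,5,6](0) P2=[2,3,5,5,3,2](0)
Move 3: P1 pit0 -> P1=[0,1,2,8,6,7](0) P2=[2,3,5,5,3,2](0)
Move 4: P2 pit4 -> P1=[1,1,2,8,6,7](0) P2=[2,3,5,5,0,3](1)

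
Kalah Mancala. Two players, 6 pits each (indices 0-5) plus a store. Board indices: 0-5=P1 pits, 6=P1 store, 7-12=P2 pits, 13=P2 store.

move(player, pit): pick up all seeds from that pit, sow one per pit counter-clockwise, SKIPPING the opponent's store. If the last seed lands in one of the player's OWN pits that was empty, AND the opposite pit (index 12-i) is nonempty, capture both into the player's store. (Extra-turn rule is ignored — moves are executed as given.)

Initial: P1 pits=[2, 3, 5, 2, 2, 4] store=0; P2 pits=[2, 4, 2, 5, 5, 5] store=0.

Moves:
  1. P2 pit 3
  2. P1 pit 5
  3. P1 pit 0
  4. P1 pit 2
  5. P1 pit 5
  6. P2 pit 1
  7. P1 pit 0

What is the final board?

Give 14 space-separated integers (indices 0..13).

Answer: 0 6 0 4 3 0 3 4 0 4 1 7 7 2

Derivation:
Move 1: P2 pit3 -> P1=[3,4,5,2,2,4](0) P2=[2,4,2,0,6,6](1)
Move 2: P1 pit5 -> P1=[3,4,5,2,2,0](1) P2=[3,5,3,0,6,6](1)
Move 3: P1 pit0 -> P1=[0,5,6,3,2,0](1) P2=[3,5,3,0,6,6](1)
Move 4: P1 pit2 -> P1=[0,5,0,4,3,1](2) P2=[4,6,3,0,6,6](1)
Move 5: P1 pit5 -> P1=[0,5,0,4,3,0](3) P2=[4,6,3,0,6,6](1)
Move 6: P2 pit1 -> P1=[1,5,0,4,3,0](3) P2=[4,0,4,1,7,7](2)
Move 7: P1 pit0 -> P1=[0,6,0,4,3,0](3) P2=[4,0,4,1,7,7](2)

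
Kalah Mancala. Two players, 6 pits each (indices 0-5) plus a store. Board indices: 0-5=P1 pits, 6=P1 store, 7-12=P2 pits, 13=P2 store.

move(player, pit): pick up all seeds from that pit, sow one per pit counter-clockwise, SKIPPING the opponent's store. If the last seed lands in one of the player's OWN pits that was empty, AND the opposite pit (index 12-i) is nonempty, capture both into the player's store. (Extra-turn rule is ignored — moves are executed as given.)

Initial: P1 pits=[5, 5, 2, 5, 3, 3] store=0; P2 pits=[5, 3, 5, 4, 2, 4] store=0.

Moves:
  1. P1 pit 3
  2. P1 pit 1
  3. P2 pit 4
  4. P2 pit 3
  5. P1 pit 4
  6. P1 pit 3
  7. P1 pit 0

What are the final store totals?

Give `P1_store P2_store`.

Move 1: P1 pit3 -> P1=[5,5,2,0,4,4](1) P2=[6,4,5,4,2,4](0)
Move 2: P1 pit1 -> P1=[5,0,3,1,5,5](2) P2=[6,4,5,4,2,4](0)
Move 3: P2 pit4 -> P1=[5,0,3,1,5,5](2) P2=[6,4,5,4,0,5](1)
Move 4: P2 pit3 -> P1=[6,0,3,1,5,5](2) P2=[6,4,5,0,1,6](2)
Move 5: P1 pit4 -> P1=[6,0,3,1,0,6](3) P2=[7,5,6,0,1,6](2)
Move 6: P1 pit3 -> P1=[6,0,3,0,0,6](9) P2=[7,0,6,0,1,6](2)
Move 7: P1 pit0 -> P1=[0,1,4,1,1,7](10) P2=[7,0,6,0,1,6](2)

Answer: 10 2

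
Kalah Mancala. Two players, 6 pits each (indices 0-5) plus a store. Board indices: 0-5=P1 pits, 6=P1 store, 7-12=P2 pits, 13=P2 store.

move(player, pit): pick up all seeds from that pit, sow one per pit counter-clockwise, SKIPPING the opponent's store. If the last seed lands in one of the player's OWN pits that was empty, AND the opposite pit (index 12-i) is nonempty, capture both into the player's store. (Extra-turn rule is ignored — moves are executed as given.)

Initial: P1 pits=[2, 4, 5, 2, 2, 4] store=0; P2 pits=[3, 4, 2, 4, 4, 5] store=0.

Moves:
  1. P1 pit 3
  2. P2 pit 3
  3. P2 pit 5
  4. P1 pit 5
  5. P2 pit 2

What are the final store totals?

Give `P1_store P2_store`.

Move 1: P1 pit3 -> P1=[2,4,5,0,3,5](0) P2=[3,4,2,4,4,5](0)
Move 2: P2 pit3 -> P1=[3,4,5,0,3,5](0) P2=[3,4,2,0,5,6](1)
Move 3: P2 pit5 -> P1=[4,5,6,1,4,5](0) P2=[3,4,2,0,5,0](2)
Move 4: P1 pit5 -> P1=[4,5,6,1,4,0](1) P2=[4,5,3,1,5,0](2)
Move 5: P2 pit2 -> P1=[0,5,6,1,4,0](1) P2=[4,5,0,2,6,0](7)

Answer: 1 7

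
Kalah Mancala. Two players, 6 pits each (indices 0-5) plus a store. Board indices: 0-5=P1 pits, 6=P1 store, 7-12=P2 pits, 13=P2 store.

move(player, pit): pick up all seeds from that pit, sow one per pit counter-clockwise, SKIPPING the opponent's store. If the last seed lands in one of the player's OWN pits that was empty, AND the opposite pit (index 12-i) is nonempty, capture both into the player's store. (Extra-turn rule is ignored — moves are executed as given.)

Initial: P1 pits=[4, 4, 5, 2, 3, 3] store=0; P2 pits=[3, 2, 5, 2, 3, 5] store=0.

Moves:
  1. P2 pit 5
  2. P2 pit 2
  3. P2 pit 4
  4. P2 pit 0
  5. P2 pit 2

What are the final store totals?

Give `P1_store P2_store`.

Move 1: P2 pit5 -> P1=[5,5,6,3,3,3](0) P2=[3,2,5,2,3,0](1)
Move 2: P2 pit2 -> P1=[6,5,6,3,3,3](0) P2=[3,2,0,3,4,1](2)
Move 3: P2 pit4 -> P1=[7,6,6,3,3,3](0) P2=[3,2,0,3,0,2](3)
Move 4: P2 pit0 -> P1=[7,6,6,3,3,3](0) P2=[0,3,1,4,0,2](3)
Move 5: P2 pit2 -> P1=[7,6,6,3,3,3](0) P2=[0,3,0,5,0,2](3)

Answer: 0 3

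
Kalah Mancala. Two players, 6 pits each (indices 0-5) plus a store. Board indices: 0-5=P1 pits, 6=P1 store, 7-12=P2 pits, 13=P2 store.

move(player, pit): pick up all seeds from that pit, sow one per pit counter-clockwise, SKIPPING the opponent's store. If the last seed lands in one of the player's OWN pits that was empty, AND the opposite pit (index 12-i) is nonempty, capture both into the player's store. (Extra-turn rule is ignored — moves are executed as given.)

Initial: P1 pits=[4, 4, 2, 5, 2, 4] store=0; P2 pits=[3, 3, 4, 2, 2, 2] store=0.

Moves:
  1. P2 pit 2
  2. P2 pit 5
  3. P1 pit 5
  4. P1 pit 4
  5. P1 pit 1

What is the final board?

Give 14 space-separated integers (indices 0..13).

Move 1: P2 pit2 -> P1=[4,4,2,5,2,4](0) P2=[3,3,0,3,3,3](1)
Move 2: P2 pit5 -> P1=[5,5,2,5,2,4](0) P2=[3,3,0,3,3,0](2)
Move 3: P1 pit5 -> P1=[5,5,2,5,2,0](1) P2=[4,4,1,3,3,0](2)
Move 4: P1 pit4 -> P1=[5,5,2,5,0,1](2) P2=[4,4,1,3,3,0](2)
Move 5: P1 pit1 -> P1=[5,0,3,6,1,2](3) P2=[4,4,1,3,3,0](2)

Answer: 5 0 3 6 1 2 3 4 4 1 3 3 0 2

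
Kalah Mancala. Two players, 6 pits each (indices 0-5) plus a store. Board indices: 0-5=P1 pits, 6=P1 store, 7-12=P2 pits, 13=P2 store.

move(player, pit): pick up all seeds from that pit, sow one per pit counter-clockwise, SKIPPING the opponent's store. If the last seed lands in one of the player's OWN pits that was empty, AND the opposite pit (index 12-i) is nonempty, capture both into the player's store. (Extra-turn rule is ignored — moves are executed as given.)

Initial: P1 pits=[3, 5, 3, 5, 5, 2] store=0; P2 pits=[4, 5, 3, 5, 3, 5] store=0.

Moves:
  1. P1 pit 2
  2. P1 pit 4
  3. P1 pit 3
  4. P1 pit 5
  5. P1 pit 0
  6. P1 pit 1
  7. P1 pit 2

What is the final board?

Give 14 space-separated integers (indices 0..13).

Move 1: P1 pit2 -> P1=[3,5,0,6,6,3](0) P2=[4,5,3,5,3,5](0)
Move 2: P1 pit4 -> P1=[3,5,0,6,0,4](1) P2=[5,6,4,6,3,5](0)
Move 3: P1 pit3 -> P1=[3,5,0,0,1,5](2) P2=[6,7,5,6,3,5](0)
Move 4: P1 pit5 -> P1=[3,5,0,0,1,0](3) P2=[7,8,6,7,3,5](0)
Move 5: P1 pit0 -> P1=[0,6,1,0,1,0](10) P2=[7,8,0,7,3,5](0)
Move 6: P1 pit1 -> P1=[0,0,2,1,2,1](11) P2=[8,8,0,7,3,5](0)
Move 7: P1 pit2 -> P1=[0,0,0,2,3,1](11) P2=[8,8,0,7,3,5](0)

Answer: 0 0 0 2 3 1 11 8 8 0 7 3 5 0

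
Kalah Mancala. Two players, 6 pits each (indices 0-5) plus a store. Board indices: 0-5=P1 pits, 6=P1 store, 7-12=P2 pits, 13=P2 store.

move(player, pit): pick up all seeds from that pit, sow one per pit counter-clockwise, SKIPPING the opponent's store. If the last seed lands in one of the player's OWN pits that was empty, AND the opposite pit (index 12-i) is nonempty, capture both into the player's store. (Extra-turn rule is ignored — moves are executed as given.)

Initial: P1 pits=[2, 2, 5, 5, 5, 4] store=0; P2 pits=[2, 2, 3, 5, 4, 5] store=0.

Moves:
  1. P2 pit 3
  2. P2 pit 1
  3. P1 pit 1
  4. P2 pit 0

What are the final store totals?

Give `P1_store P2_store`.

Answer: 0 7

Derivation:
Move 1: P2 pit3 -> P1=[3,3,5,5,5,4](0) P2=[2,2,3,0,5,6](1)
Move 2: P2 pit1 -> P1=[3,3,0,5,5,4](0) P2=[2,0,4,0,5,6](7)
Move 3: P1 pit1 -> P1=[3,0,1,6,6,4](0) P2=[2,0,4,0,5,6](7)
Move 4: P2 pit0 -> P1=[3,0,1,6,6,4](0) P2=[0,1,5,0,5,6](7)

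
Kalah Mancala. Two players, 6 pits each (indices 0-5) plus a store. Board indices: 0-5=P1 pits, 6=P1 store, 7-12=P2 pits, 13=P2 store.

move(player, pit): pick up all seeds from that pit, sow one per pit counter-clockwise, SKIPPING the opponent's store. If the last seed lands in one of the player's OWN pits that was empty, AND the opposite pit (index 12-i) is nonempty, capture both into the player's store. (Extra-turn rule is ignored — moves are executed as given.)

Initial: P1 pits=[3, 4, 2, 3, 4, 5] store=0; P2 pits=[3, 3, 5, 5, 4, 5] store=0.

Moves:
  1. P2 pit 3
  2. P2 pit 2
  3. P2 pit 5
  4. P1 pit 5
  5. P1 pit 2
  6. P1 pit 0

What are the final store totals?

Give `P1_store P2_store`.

Answer: 7 3

Derivation:
Move 1: P2 pit3 -> P1=[4,5,2,3,4,5](0) P2=[3,3,5,0,5,6](1)
Move 2: P2 pit2 -> P1=[5,5,2,3,4,5](0) P2=[3,3,0,1,6,7](2)
Move 3: P2 pit5 -> P1=[6,6,3,4,5,6](0) P2=[3,3,0,1,6,0](3)
Move 4: P1 pit5 -> P1=[6,6,3,4,5,0](1) P2=[4,4,1,2,7,0](3)
Move 5: P1 pit2 -> P1=[6,6,0,5,6,0](6) P2=[0,4,1,2,7,0](3)
Move 6: P1 pit0 -> P1=[0,7,1,6,7,1](7) P2=[0,4,1,2,7,0](3)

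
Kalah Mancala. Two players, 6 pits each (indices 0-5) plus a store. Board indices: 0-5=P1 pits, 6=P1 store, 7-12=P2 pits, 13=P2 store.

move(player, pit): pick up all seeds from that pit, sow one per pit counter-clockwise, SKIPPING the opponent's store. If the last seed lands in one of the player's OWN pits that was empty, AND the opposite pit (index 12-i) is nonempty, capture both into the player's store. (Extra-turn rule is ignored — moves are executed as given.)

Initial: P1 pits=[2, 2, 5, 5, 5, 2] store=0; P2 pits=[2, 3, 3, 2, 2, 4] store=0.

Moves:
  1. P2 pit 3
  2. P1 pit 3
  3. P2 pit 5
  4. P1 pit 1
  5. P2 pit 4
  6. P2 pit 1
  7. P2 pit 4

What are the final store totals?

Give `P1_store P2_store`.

Answer: 1 2

Derivation:
Move 1: P2 pit3 -> P1=[2,2,5,5,5,2](0) P2=[2,3,3,0,3,5](0)
Move 2: P1 pit3 -> P1=[2,2,5,0,6,3](1) P2=[3,4,3,0,3,5](0)
Move 3: P2 pit5 -> P1=[3,3,6,1,6,3](1) P2=[3,4,3,0,3,0](1)
Move 4: P1 pit1 -> P1=[3,0,7,2,7,3](1) P2=[3,4,3,0,3,0](1)
Move 5: P2 pit4 -> P1=[4,0,7,2,7,3](1) P2=[3,4,3,0,0,1](2)
Move 6: P2 pit1 -> P1=[4,0,7,2,7,3](1) P2=[3,0,4,1,1,2](2)
Move 7: P2 pit4 -> P1=[4,0,7,2,7,3](1) P2=[3,0,4,1,0,3](2)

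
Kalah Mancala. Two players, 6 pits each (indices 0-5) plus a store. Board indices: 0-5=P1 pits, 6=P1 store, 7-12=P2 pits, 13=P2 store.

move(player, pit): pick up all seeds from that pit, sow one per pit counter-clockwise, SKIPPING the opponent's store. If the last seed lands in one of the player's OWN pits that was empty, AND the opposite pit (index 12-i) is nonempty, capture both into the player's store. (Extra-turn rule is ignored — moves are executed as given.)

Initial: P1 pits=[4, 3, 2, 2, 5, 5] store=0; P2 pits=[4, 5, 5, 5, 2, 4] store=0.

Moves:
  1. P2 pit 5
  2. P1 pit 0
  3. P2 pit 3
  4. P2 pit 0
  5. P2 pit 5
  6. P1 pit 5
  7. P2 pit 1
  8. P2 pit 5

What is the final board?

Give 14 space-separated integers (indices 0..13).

Answer: 2 7 4 3 6 0 1 1 0 8 3 6 0 5

Derivation:
Move 1: P2 pit5 -> P1=[5,4,3,2,5,5](0) P2=[4,5,5,5,2,0](1)
Move 2: P1 pit0 -> P1=[0,5,4,3,6,6](0) P2=[4,5,5,5,2,0](1)
Move 3: P2 pit3 -> P1=[1,6,4,3,6,6](0) P2=[4,5,5,0,3,1](2)
Move 4: P2 pit0 -> P1=[1,6,4,3,6,6](0) P2=[0,6,6,1,4,1](2)
Move 5: P2 pit5 -> P1=[1,6,4,3,6,6](0) P2=[0,6,6,1,4,0](3)
Move 6: P1 pit5 -> P1=[1,6,4,3,6,0](1) P2=[1,7,7,2,5,0](3)
Move 7: P2 pit1 -> P1=[2,7,4,3,6,0](1) P2=[1,0,8,3,6,1](4)
Move 8: P2 pit5 -> P1=[2,7,4,3,6,0](1) P2=[1,0,8,3,6,0](5)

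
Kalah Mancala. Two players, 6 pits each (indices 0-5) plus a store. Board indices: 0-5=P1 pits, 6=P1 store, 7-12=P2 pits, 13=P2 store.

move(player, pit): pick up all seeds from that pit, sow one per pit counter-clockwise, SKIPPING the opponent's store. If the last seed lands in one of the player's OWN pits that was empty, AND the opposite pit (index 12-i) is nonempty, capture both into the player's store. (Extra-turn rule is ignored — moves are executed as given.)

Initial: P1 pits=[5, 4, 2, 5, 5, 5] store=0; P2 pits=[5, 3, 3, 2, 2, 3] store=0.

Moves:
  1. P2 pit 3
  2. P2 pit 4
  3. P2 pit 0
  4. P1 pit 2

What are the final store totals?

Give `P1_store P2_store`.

Answer: 0 1

Derivation:
Move 1: P2 pit3 -> P1=[5,4,2,5,5,5](0) P2=[5,3,3,0,3,4](0)
Move 2: P2 pit4 -> P1=[6,4,2,5,5,5](0) P2=[5,3,3,0,0,5](1)
Move 3: P2 pit0 -> P1=[6,4,2,5,5,5](0) P2=[0,4,4,1,1,6](1)
Move 4: P1 pit2 -> P1=[6,4,0,6,6,5](0) P2=[0,4,4,1,1,6](1)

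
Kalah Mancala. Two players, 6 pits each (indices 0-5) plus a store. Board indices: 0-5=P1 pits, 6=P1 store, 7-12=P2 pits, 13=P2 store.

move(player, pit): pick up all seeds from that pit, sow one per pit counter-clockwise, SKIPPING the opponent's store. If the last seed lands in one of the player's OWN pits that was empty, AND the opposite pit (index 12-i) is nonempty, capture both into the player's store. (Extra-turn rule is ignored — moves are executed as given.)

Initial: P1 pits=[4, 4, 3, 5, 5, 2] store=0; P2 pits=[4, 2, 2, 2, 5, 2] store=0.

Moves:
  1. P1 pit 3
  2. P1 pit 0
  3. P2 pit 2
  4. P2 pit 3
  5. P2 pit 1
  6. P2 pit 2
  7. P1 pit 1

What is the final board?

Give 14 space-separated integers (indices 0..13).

Answer: 0 0 5 2 8 4 2 5 0 0 2 8 3 1

Derivation:
Move 1: P1 pit3 -> P1=[4,4,3,0,6,3](1) P2=[5,3,2,2,5,2](0)
Move 2: P1 pit0 -> P1=[0,5,4,1,7,3](1) P2=[5,3,2,2,5,2](0)
Move 3: P2 pit2 -> P1=[0,5,4,1,7,3](1) P2=[5,3,0,3,6,2](0)
Move 4: P2 pit3 -> P1=[0,5,4,1,7,3](1) P2=[5,3,0,0,7,3](1)
Move 5: P2 pit1 -> P1=[0,5,4,1,7,3](1) P2=[5,0,1,1,8,3](1)
Move 6: P2 pit2 -> P1=[0,5,4,1,7,3](1) P2=[5,0,0,2,8,3](1)
Move 7: P1 pit1 -> P1=[0,0,5,2,8,4](2) P2=[5,0,0,2,8,3](1)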